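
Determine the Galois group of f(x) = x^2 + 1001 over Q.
Gal(K/Q) = Z/2Z (cyclic of order 2)

x^2 + 1001 is irreducible over Q since -1001 is not a rational square. The splitting field Q(sqrt(-1001)) has degree 2 over Q, and its unique nontrivial automorphism is sqrt(-1001) ↦ -sqrt(-1001). Hence Gal(Q(sqrt(-1001))/Q) = Z/2Z.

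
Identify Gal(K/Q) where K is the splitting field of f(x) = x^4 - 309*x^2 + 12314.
Gal(K/Q) = V_4 (Klein four-group, Z/2Z × Z/2Z)

f factors as (x^2 - 262)(x^2 - 47), so the splitting field is K = Q(sqrt(262), sqrt(47)). The elements 262, 47, 12314 are all non-squares in Q, so sqrt(262) and sqrt(47) generate independent quadratic extensions. Thus [K:Q] = 4 and Gal(K/Q) is generated by the two order-2 automorphisms sqrt(262) ↦ -sqrt(262) and sqrt(47) ↦ -sqrt(47), giving V_4.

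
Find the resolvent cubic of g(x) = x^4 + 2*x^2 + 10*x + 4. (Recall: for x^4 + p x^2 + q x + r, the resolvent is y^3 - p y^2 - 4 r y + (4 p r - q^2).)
h(y) = y^3 - 2*y^2 - 16*y - 68

Identify coefficients: p = 2, q = 10, r = 4.
Plug into h(y) = y^3 - p y^2 - 4 r y + (4 p r - q^2):
  h(y) = y^3 - (2) y^2 - 4*(4) y + (4*(2)*(4) - (10)^2)
       = y^3 + (-2) y^2 + (-16) y + (-68).
Simplifying: h(y) = y^3 - 2*y^2 - 16*y - 68.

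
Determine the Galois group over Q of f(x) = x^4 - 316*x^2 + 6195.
Gal(K/Q) = V_4 (Klein four-group, Z/2Z × Z/2Z)

f factors as (x^2 - 21)(x^2 - 295), so the splitting field is K = Q(sqrt(21), sqrt(295)). The elements 21, 295, 6195 are all non-squares in Q, so sqrt(21) and sqrt(295) generate independent quadratic extensions. Thus [K:Q] = 4 and Gal(K/Q) is generated by the two order-2 automorphisms sqrt(21) ↦ -sqrt(21) and sqrt(295) ↦ -sqrt(295), giving V_4.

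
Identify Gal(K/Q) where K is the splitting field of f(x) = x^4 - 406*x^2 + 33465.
Gal(K/Q) = V_4 (Klein four-group, Z/2Z × Z/2Z)

f factors as (x^2 - 291)(x^2 - 115), so the splitting field is K = Q(sqrt(291), sqrt(115)). The elements 291, 115, 33465 are all non-squares in Q, so sqrt(291) and sqrt(115) generate independent quadratic extensions. Thus [K:Q] = 4 and Gal(K/Q) is generated by the two order-2 automorphisms sqrt(291) ↦ -sqrt(291) and sqrt(115) ↦ -sqrt(115), giving V_4.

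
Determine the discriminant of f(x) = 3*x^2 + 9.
Δ = -108

For a quadratic a x^2 + b x + c the discriminant is Δ = b^2 - 4ac = (0)^2 - 4*(3)*(9) = 0 - (108) = -108.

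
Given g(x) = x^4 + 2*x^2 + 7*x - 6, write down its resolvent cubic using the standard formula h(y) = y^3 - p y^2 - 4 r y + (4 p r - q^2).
h(y) = y^3 - 2*y^2 + 24*y - 97

Identify coefficients: p = 2, q = 7, r = -6.
Plug into h(y) = y^3 - p y^2 - 4 r y + (4 p r - q^2):
  h(y) = y^3 - (2) y^2 - 4*(-6) y + (4*(2)*(-6) - (7)^2)
       = y^3 + (-2) y^2 + (24) y + (-97).
Simplifying: h(y) = y^3 - 2*y^2 + 24*y - 97.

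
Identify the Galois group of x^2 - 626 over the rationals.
Gal(K/Q) = Z/2Z (cyclic of order 2)

x^2 - 626 is irreducible over Q since 626 is not a rational square. The splitting field Q(sqrt(626)) has degree 2 over Q, and its unique nontrivial automorphism is sqrt(626) ↦ -sqrt(626). Hence Gal(Q(sqrt(626))/Q) = Z/2Z.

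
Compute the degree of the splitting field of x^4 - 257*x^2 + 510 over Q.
[K:Q] = 4

f factors as (x^2 - 2)(x^2 - 255); the splitting field is K = Q(sqrt(2), sqrt(255)). Since 2, 255, and 510 are all non-squares in Q, the three subfields Q(sqrt(2)), Q(sqrt(255)), Q(sqrt(510)) are distinct degree-2 extensions, so [K:Q] = 4 (Klein four Galois group).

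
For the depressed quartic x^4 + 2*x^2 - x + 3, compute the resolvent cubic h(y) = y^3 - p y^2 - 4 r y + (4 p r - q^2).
h(y) = y^3 - 2*y^2 - 12*y + 23

Identify coefficients: p = 2, q = -1, r = 3.
Plug into h(y) = y^3 - p y^2 - 4 r y + (4 p r - q^2):
  h(y) = y^3 - (2) y^2 - 4*(3) y + (4*(2)*(3) - (-1)^2)
       = y^3 + (-2) y^2 + (-12) y + (23).
Simplifying: h(y) = y^3 - 2*y^2 - 12*y + 23.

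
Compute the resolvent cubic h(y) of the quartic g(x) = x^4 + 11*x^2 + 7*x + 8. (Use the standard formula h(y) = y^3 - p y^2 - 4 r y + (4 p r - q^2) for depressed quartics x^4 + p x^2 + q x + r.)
h(y) = y^3 - 11*y^2 - 32*y + 303

Identify coefficients: p = 11, q = 7, r = 8.
Plug into h(y) = y^3 - p y^2 - 4 r y + (4 p r - q^2):
  h(y) = y^3 - (11) y^2 - 4*(8) y + (4*(11)*(8) - (7)^2)
       = y^3 + (-11) y^2 + (-32) y + (303).
Simplifying: h(y) = y^3 - 11*y^2 - 32*y + 303.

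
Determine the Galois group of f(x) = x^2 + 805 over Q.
Gal(K/Q) = Z/2Z (cyclic of order 2)

x^2 + 805 is irreducible over Q since -805 is not a rational square. The splitting field Q(sqrt(-805)) has degree 2 over Q, and its unique nontrivial automorphism is sqrt(-805) ↦ -sqrt(-805). Hence Gal(Q(sqrt(-805))/Q) = Z/2Z.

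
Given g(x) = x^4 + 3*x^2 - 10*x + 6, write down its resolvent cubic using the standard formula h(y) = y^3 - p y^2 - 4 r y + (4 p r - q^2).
h(y) = y^3 - 3*y^2 - 24*y - 28

Identify coefficients: p = 3, q = -10, r = 6.
Plug into h(y) = y^3 - p y^2 - 4 r y + (4 p r - q^2):
  h(y) = y^3 - (3) y^2 - 4*(6) y + (4*(3)*(6) - (-10)^2)
       = y^3 + (-3) y^2 + (-24) y + (-28).
Simplifying: h(y) = y^3 - 3*y^2 - 24*y - 28.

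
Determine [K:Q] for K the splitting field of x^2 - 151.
[K:Q] = 2

The polynomial x^2 - 151 is irreducible over Q since 151 is not a perfect square. Its splitting field is Q(sqrt(151)), which has degree 2 over Q.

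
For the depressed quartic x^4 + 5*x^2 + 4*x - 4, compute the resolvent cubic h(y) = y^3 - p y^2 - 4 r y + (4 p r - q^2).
h(y) = y^3 - 5*y^2 + 16*y - 96

Identify coefficients: p = 5, q = 4, r = -4.
Plug into h(y) = y^3 - p y^2 - 4 r y + (4 p r - q^2):
  h(y) = y^3 - (5) y^2 - 4*(-4) y + (4*(5)*(-4) - (4)^2)
       = y^3 + (-5) y^2 + (16) y + (-96).
Simplifying: h(y) = y^3 - 5*y^2 + 16*y - 96.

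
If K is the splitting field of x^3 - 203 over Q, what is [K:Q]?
[K:Q] = 6

x^3 - 203 has one real root r = 203^(1/3) and two complex roots r*zeta_3, r*zeta_3^2 where zeta_3 = e^(2*pi*i/3). The splitting field is Q(r, zeta_3). [Q(r):Q] = 3 and [Q(zeta_3):Q] = 2 with gcd = 1, so [Q(r, zeta_3):Q] = 3 * 2 = 6.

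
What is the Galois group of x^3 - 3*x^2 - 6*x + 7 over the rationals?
Gal(K/Q) = S_3 (symmetric group of order 6)

Compute the discriminant of x^3 + (-3)*x^2 + (-6)*x + (7): Δ = 2889. Since Δ is not a rational square, the Galois group is not contained in A_3; it must be the full S_3 (irreducibility of the cubic rules out anything smaller).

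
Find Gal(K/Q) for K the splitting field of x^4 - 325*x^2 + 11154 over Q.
Gal(K/Q) = V_4 (Klein four-group, Z/2Z × Z/2Z)

f factors as (x^2 - 286)(x^2 - 39), so the splitting field is K = Q(sqrt(286), sqrt(39)). The elements 286, 39, 11154 are all non-squares in Q, so sqrt(286) and sqrt(39) generate independent quadratic extensions. Thus [K:Q] = 4 and Gal(K/Q) is generated by the two order-2 automorphisms sqrt(286) ↦ -sqrt(286) and sqrt(39) ↦ -sqrt(39), giving V_4.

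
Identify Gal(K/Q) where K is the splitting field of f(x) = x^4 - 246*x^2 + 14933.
Gal(K/Q) = V_4 (Klein four-group, Z/2Z × Z/2Z)

f factors as (x^2 - 137)(x^2 - 109), so the splitting field is K = Q(sqrt(137), sqrt(109)). The elements 137, 109, 14933 are all non-squares in Q, so sqrt(137) and sqrt(109) generate independent quadratic extensions. Thus [K:Q] = 4 and Gal(K/Q) is generated by the two order-2 automorphisms sqrt(137) ↦ -sqrt(137) and sqrt(109) ↦ -sqrt(109), giving V_4.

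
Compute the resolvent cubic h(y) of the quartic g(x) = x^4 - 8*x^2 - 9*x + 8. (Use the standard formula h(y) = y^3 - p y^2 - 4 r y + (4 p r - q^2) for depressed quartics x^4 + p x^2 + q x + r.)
h(y) = y^3 + 8*y^2 - 32*y - 337

Identify coefficients: p = -8, q = -9, r = 8.
Plug into h(y) = y^3 - p y^2 - 4 r y + (4 p r - q^2):
  h(y) = y^3 - (-8) y^2 - 4*(8) y + (4*(-8)*(8) - (-9)^2)
       = y^3 + (8) y^2 + (-32) y + (-337).
Simplifying: h(y) = y^3 + 8*y^2 - 32*y - 337.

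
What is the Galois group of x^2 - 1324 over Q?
Gal(K/Q) = Z/2Z (cyclic of order 2)

x^2 - 1324 is irreducible over Q since 1324 is not a rational square. The splitting field Q(sqrt(1324)) has degree 2 over Q, and its unique nontrivial automorphism is sqrt(1324) ↦ -sqrt(1324). Hence Gal(Q(sqrt(1324))/Q) = Z/2Z.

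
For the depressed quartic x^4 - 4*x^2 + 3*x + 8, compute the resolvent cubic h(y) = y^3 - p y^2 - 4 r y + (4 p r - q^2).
h(y) = y^3 + 4*y^2 - 32*y - 137

Identify coefficients: p = -4, q = 3, r = 8.
Plug into h(y) = y^3 - p y^2 - 4 r y + (4 p r - q^2):
  h(y) = y^3 - (-4) y^2 - 4*(8) y + (4*(-4)*(8) - (3)^2)
       = y^3 + (4) y^2 + (-32) y + (-137).
Simplifying: h(y) = y^3 + 4*y^2 - 32*y - 137.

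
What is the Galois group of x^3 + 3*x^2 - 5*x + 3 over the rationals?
Gal(K/Q) = S_3 (symmetric group of order 6)

Compute the discriminant of x^3 + (3)*x^2 + (-5)*x + (3): Δ = -652. Since Δ is not a rational square, the Galois group is not contained in A_3; it must be the full S_3 (irreducibility of the cubic rules out anything smaller).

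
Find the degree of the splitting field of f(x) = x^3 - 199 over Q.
[K:Q] = 6

x^3 - 199 has one real root r = 199^(1/3) and two complex roots r*zeta_3, r*zeta_3^2 where zeta_3 = e^(2*pi*i/3). The splitting field is Q(r, zeta_3). [Q(r):Q] = 3 and [Q(zeta_3):Q] = 2 with gcd = 1, so [Q(r, zeta_3):Q] = 3 * 2 = 6.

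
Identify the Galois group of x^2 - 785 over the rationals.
Gal(K/Q) = Z/2Z (cyclic of order 2)

x^2 - 785 is irreducible over Q since 785 is not a rational square. The splitting field Q(sqrt(785)) has degree 2 over Q, and its unique nontrivial automorphism is sqrt(785) ↦ -sqrt(785). Hence Gal(Q(sqrt(785))/Q) = Z/2Z.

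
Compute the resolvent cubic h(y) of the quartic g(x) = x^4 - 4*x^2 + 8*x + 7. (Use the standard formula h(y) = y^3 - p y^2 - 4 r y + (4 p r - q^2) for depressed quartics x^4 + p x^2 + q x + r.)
h(y) = y^3 + 4*y^2 - 28*y - 176

Identify coefficients: p = -4, q = 8, r = 7.
Plug into h(y) = y^3 - p y^2 - 4 r y + (4 p r - q^2):
  h(y) = y^3 - (-4) y^2 - 4*(7) y + (4*(-4)*(7) - (8)^2)
       = y^3 + (4) y^2 + (-28) y + (-176).
Simplifying: h(y) = y^3 + 4*y^2 - 28*y - 176.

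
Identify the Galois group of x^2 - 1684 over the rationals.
Gal(K/Q) = Z/2Z (cyclic of order 2)

x^2 - 1684 is irreducible over Q since 1684 is not a rational square. The splitting field Q(sqrt(1684)) has degree 2 over Q, and its unique nontrivial automorphism is sqrt(1684) ↦ -sqrt(1684). Hence Gal(Q(sqrt(1684))/Q) = Z/2Z.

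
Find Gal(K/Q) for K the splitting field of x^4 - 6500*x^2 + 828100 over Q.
Gal(K/Q) = Z/2Z (cyclic of order 2)

f factors as (x^2 - 6370)(x^2 - 130), so the splitting field is K = Q(sqrt(6370), sqrt(130)). The squarefree part of 6370 is 130 and the squarefree part of 130 is also 130, so sqrt(6370) and sqrt(130) are both rational multiples of sqrt(130). Hence Q(sqrt(6370)) = Q(sqrt(130)) = Q(sqrt(130)), and the splitting field collapses to a single degree-2 extension with Galois group Z/2Z.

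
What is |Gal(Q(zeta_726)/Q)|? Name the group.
|Gal(Q(zeta_726)/Q)| = phi(726) = 220; group ≅ (Z/726Z)^* ≅ Z/2Z × Z/110Z

The n-th cyclotomic polynomial Φ_726(x) is the minimal polynomial of zeta_726 over Q and has degree phi(726) = 220. So Q(zeta_726) is a degree-220 Galois extension with Galois group (Z/726Z)^*. By CRT, (Z/726Z)^* ≅ (Z/2Z)^* × (Z/3Z)^* × (Z/121Z)^*. Each prime-power unit group is (Z/2Z)^* ≅ trivial group (order 1); (Z/3Z)^* ≅ Z/2Z; (Z/121Z)^* ≅ Z/110Z. Hence Gal(Q(zeta_726)/Q) ≅ Z/2Z × Z/110Z.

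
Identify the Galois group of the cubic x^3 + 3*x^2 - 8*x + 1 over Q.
Gal(K/Q) = S_3 (symmetric group of order 6)

Compute the discriminant of x^3 + (3)*x^2 + (-8)*x + (1): Δ = 2057. Since Δ is not a rational square, the Galois group is not contained in A_3; it must be the full S_3 (irreducibility of the cubic rules out anything smaller).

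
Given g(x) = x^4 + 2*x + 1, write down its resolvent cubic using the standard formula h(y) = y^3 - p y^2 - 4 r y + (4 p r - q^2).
h(y) = y^3 - 4*y - 4

Identify coefficients: p = 0, q = 2, r = 1.
Plug into h(y) = y^3 - p y^2 - 4 r y + (4 p r - q^2):
  h(y) = y^3 - (0) y^2 - 4*(1) y + (4*(0)*(1) - (2)^2)
       = y^3 + (0) y^2 + (-4) y + (-4).
Simplifying: h(y) = y^3 - 4*y - 4.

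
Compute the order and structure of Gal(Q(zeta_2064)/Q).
|Gal(Q(zeta_2064)/Q)| = phi(2064) = 672; group ≅ (Z/2064Z)^* ≅ Z/2Z × Z/2Z × Z/4Z × Z/42Z

The n-th cyclotomic polynomial Φ_2064(x) is the minimal polynomial of zeta_2064 over Q and has degree phi(2064) = 672. So Q(zeta_2064) is a degree-672 Galois extension with Galois group (Z/2064Z)^*. By CRT, (Z/2064Z)^* ≅ (Z/16Z)^* × (Z/3Z)^* × (Z/43Z)^*. Each prime-power unit group is (Z/16Z)^* ≅ Z/2Z × Z/4Z; (Z/3Z)^* ≅ Z/2Z; (Z/43Z)^* ≅ Z/42Z. Hence Gal(Q(zeta_2064)/Q) ≅ Z/2Z × Z/2Z × Z/4Z × Z/42Z.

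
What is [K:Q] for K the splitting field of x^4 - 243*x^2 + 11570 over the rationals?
[K:Q] = 4

f factors as (x^2 - 178)(x^2 - 65); the splitting field is K = Q(sqrt(178), sqrt(65)). Since 178, 65, and 11570 are all non-squares in Q, the three subfields Q(sqrt(178)), Q(sqrt(65)), Q(sqrt(11570)) are distinct degree-2 extensions, so [K:Q] = 4 (Klein four Galois group).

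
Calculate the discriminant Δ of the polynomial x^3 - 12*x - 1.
Δ = 6885

For a depressed cubic x^3 + p x + q the discriminant is Δ = -4 p^3 - 27 q^2 = -4*(-12)^3 - 27*(-1)^2 = 6912 - 27 = 6885.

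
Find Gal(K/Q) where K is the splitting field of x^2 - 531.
Gal(K/Q) = Z/2Z (cyclic of order 2)

x^2 - 531 is irreducible over Q since 531 is not a rational square. The splitting field Q(sqrt(531)) has degree 2 over Q, and its unique nontrivial automorphism is sqrt(531) ↦ -sqrt(531). Hence Gal(Q(sqrt(531))/Q) = Z/2Z.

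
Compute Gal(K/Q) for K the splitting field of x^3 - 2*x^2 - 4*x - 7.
Gal(K/Q) = S_3 (symmetric group of order 6)

Compute the discriminant of x^3 + (-2)*x^2 + (-4)*x + (-7): Δ = -2235. Since Δ is not a rational square, the Galois group is not contained in A_3; it must be the full S_3 (irreducibility of the cubic rules out anything smaller).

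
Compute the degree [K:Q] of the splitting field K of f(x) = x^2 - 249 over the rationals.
[K:Q] = 2

The polynomial x^2 - 249 is irreducible over Q since 249 is not a perfect square. Its splitting field is Q(sqrt(249)), which has degree 2 over Q.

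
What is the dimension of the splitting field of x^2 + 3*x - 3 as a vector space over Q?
[K:Q] = 2

The discriminant of x^2 + (3)*x + (-3) is b^2 - 4c = 9 - (-12) = 21. Since 21 is not a perfect square in Q, the polynomial is irreducible over Q. Its two roots generate a degree-2 extension, so [K:Q] = 2.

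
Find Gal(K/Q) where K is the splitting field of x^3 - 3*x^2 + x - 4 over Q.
Gal(K/Q) = S_3 (symmetric group of order 6)

Compute the discriminant of x^3 + (-3)*x^2 + (1)*x + (-4): Δ = -643. Since Δ is not a rational square, the Galois group is not contained in A_3; it must be the full S_3 (irreducibility of the cubic rules out anything smaller).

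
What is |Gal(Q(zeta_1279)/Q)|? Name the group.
|Gal(Q(zeta_1279)/Q)| = phi(1279) = 1278; group ≅ (Z/1279Z)^* ≅ Z/1278Z

The n-th cyclotomic polynomial Φ_1279(x) is the minimal polynomial of zeta_1279 over Q and has degree phi(1279) = 1278. So Q(zeta_1279) is a degree-1278 Galois extension with Galois group (Z/1279Z)^*. (Z/1279Z)^* is cyclic since 1279 is an odd prime power (or 4). Hence Gal(Q(zeta_1279)/Q) ≅ Z/1278Z.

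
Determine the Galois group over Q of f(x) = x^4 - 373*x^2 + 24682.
Gal(K/Q) = V_4 (Klein four-group, Z/2Z × Z/2Z)

f factors as (x^2 - 86)(x^2 - 287), so the splitting field is K = Q(sqrt(86), sqrt(287)). The elements 86, 287, 24682 are all non-squares in Q, so sqrt(86) and sqrt(287) generate independent quadratic extensions. Thus [K:Q] = 4 and Gal(K/Q) is generated by the two order-2 automorphisms sqrt(86) ↦ -sqrt(86) and sqrt(287) ↦ -sqrt(287), giving V_4.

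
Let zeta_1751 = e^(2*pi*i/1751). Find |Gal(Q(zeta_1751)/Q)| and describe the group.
|Gal(Q(zeta_1751)/Q)| = phi(1751) = 1632; group ≅ (Z/1751Z)^* ≅ Z/16Z × Z/102Z

The n-th cyclotomic polynomial Φ_1751(x) is the minimal polynomial of zeta_1751 over Q and has degree phi(1751) = 1632. So Q(zeta_1751) is a degree-1632 Galois extension with Galois group (Z/1751Z)^*. By CRT, (Z/1751Z)^* ≅ (Z/17Z)^* × (Z/103Z)^*. Each prime-power unit group is (Z/17Z)^* ≅ Z/16Z; (Z/103Z)^* ≅ Z/102Z. Hence Gal(Q(zeta_1751)/Q) ≅ Z/16Z × Z/102Z.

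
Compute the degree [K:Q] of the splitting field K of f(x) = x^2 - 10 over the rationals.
[K:Q] = 2

The polynomial x^2 - 10 is irreducible over Q since 10 is not a perfect square. Its splitting field is Q(sqrt(10)), which has degree 2 over Q.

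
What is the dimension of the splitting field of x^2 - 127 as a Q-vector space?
[K:Q] = 2

The polynomial x^2 - 127 is irreducible over Q since 127 is not a perfect square. Its splitting field is Q(sqrt(127)), which has degree 2 over Q.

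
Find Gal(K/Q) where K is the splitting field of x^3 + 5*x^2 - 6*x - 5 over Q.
Gal(K/Q) = S_3 (symmetric group of order 6)

Compute the discriminant of x^3 + (5)*x^2 + (-6)*x + (-5): Δ = 6289. Since Δ is not a rational square, the Galois group is not contained in A_3; it must be the full S_3 (irreducibility of the cubic rules out anything smaller).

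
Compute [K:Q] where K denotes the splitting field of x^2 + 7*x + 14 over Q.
[K:Q] = 2

The discriminant of x^2 + (7)*x + (14) is b^2 - 4c = 49 - (56) = -7. Since -7 is not a perfect square in Q, the polynomial is irreducible over Q. Its two roots generate a degree-2 extension, so [K:Q] = 2.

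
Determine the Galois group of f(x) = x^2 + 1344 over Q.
Gal(K/Q) = Z/2Z (cyclic of order 2)

x^2 + 1344 is irreducible over Q since -1344 is not a rational square. The splitting field Q(sqrt(-1344)) has degree 2 over Q, and its unique nontrivial automorphism is sqrt(-1344) ↦ -sqrt(-1344). Hence Gal(Q(sqrt(-1344))/Q) = Z/2Z.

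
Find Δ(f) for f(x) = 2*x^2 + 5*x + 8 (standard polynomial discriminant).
Δ = -39

For a quadratic a x^2 + b x + c the discriminant is Δ = b^2 - 4ac = (5)^2 - 4*(2)*(8) = 25 - (64) = -39.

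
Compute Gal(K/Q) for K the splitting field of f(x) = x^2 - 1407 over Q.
Gal(K/Q) = Z/2Z (cyclic of order 2)

x^2 - 1407 is irreducible over Q since 1407 is not a rational square. The splitting field Q(sqrt(1407)) has degree 2 over Q, and its unique nontrivial automorphism is sqrt(1407) ↦ -sqrt(1407). Hence Gal(Q(sqrt(1407))/Q) = Z/2Z.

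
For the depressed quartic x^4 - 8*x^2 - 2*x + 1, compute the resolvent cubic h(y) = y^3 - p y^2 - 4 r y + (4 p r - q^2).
h(y) = y^3 + 8*y^2 - 4*y - 36

Identify coefficients: p = -8, q = -2, r = 1.
Plug into h(y) = y^3 - p y^2 - 4 r y + (4 p r - q^2):
  h(y) = y^3 - (-8) y^2 - 4*(1) y + (4*(-8)*(1) - (-2)^2)
       = y^3 + (8) y^2 + (-4) y + (-36).
Simplifying: h(y) = y^3 + 8*y^2 - 4*y - 36.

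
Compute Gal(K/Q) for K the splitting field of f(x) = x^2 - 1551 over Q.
Gal(K/Q) = Z/2Z (cyclic of order 2)

x^2 - 1551 is irreducible over Q since 1551 is not a rational square. The splitting field Q(sqrt(1551)) has degree 2 over Q, and its unique nontrivial automorphism is sqrt(1551) ↦ -sqrt(1551). Hence Gal(Q(sqrt(1551))/Q) = Z/2Z.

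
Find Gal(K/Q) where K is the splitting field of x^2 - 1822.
Gal(K/Q) = Z/2Z (cyclic of order 2)

x^2 - 1822 is irreducible over Q since 1822 is not a rational square. The splitting field Q(sqrt(1822)) has degree 2 over Q, and its unique nontrivial automorphism is sqrt(1822) ↦ -sqrt(1822). Hence Gal(Q(sqrt(1822))/Q) = Z/2Z.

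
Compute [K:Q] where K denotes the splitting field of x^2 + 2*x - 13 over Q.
[K:Q] = 2

The discriminant of x^2 + (2)*x + (-13) is b^2 - 4c = 4 - (-52) = 56. Since 56 is not a perfect square in Q, the polynomial is irreducible over Q. Its two roots generate a degree-2 extension, so [K:Q] = 2.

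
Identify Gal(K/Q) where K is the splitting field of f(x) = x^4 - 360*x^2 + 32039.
Gal(K/Q) = V_4 (Klein four-group, Z/2Z × Z/2Z)

f factors as (x^2 - 199)(x^2 - 161), so the splitting field is K = Q(sqrt(199), sqrt(161)). The elements 199, 161, 32039 are all non-squares in Q, so sqrt(199) and sqrt(161) generate independent quadratic extensions. Thus [K:Q] = 4 and Gal(K/Q) is generated by the two order-2 automorphisms sqrt(199) ↦ -sqrt(199) and sqrt(161) ↦ -sqrt(161), giving V_4.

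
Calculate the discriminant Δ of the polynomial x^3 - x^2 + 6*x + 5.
Δ = -2023

For x^3 + a x^2 + b x + c the discriminant is Δ = 18 a b c - 4 a^3 c + a^2 b^2 - 4 b^3 - 27 c^2.
Plug a = -1, b = 6, c = 5:
  18*(-1)*(6)*(5) - 4*(-1)^3*(5) + (-1)^2*(6)^2 - 4*(6)^3 - 27*(5)^2
  = -540 + (20) + 36 + (-864) + (-675)
  = -2023.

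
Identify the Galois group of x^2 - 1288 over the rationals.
Gal(K/Q) = Z/2Z (cyclic of order 2)

x^2 - 1288 is irreducible over Q since 1288 is not a rational square. The splitting field Q(sqrt(1288)) has degree 2 over Q, and its unique nontrivial automorphism is sqrt(1288) ↦ -sqrt(1288). Hence Gal(Q(sqrt(1288))/Q) = Z/2Z.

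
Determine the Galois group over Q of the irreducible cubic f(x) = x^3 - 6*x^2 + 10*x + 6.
Gal(K/Q) = S_3 (symmetric group of order 6)

Compute the discriminant of x^3 + (-6)*x^2 + (10)*x + (6): Δ = -2668. Since Δ is not a rational square, the Galois group is not contained in A_3; it must be the full S_3 (irreducibility of the cubic rules out anything smaller).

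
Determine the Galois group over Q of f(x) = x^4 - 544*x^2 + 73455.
Gal(K/Q) = V_4 (Klein four-group, Z/2Z × Z/2Z)

f factors as (x^2 - 249)(x^2 - 295), so the splitting field is K = Q(sqrt(249), sqrt(295)). The elements 249, 295, 73455 are all non-squares in Q, so sqrt(249) and sqrt(295) generate independent quadratic extensions. Thus [K:Q] = 4 and Gal(K/Q) is generated by the two order-2 automorphisms sqrt(249) ↦ -sqrt(249) and sqrt(295) ↦ -sqrt(295), giving V_4.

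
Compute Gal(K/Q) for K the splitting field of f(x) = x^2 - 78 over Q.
Gal(K/Q) = Z/2Z (cyclic of order 2)

x^2 - 78 is irreducible over Q since 78 is not a rational square. The splitting field Q(sqrt(78)) has degree 2 over Q, and its unique nontrivial automorphism is sqrt(78) ↦ -sqrt(78). Hence Gal(Q(sqrt(78))/Q) = Z/2Z.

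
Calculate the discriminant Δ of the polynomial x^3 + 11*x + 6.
Δ = -6296

For a depressed cubic x^3 + p x + q the discriminant is Δ = -4 p^3 - 27 q^2 = -4*(11)^3 - 27*(6)^2 = -5324 - 972 = -6296.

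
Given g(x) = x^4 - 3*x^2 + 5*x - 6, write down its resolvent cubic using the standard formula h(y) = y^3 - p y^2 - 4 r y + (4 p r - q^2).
h(y) = y^3 + 3*y^2 + 24*y + 47

Identify coefficients: p = -3, q = 5, r = -6.
Plug into h(y) = y^3 - p y^2 - 4 r y + (4 p r - q^2):
  h(y) = y^3 - (-3) y^2 - 4*(-6) y + (4*(-3)*(-6) - (5)^2)
       = y^3 + (3) y^2 + (24) y + (47).
Simplifying: h(y) = y^3 + 3*y^2 + 24*y + 47.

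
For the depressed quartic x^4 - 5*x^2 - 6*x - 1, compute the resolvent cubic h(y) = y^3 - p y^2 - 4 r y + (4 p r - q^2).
h(y) = y^3 + 5*y^2 + 4*y - 16

Identify coefficients: p = -5, q = -6, r = -1.
Plug into h(y) = y^3 - p y^2 - 4 r y + (4 p r - q^2):
  h(y) = y^3 - (-5) y^2 - 4*(-1) y + (4*(-5)*(-1) - (-6)^2)
       = y^3 + (5) y^2 + (4) y + (-16).
Simplifying: h(y) = y^3 + 5*y^2 + 4*y - 16.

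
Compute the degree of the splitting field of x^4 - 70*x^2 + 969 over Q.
[K:Q] = 4

f factors as (x^2 - 19)(x^2 - 51); the splitting field is K = Q(sqrt(19), sqrt(51)). Since 19, 51, and 969 are all non-squares in Q, the three subfields Q(sqrt(19)), Q(sqrt(51)), Q(sqrt(969)) are distinct degree-2 extensions, so [K:Q] = 4 (Klein four Galois group).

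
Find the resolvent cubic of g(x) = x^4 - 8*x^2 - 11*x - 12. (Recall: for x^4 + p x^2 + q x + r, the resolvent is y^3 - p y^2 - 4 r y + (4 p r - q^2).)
h(y) = y^3 + 8*y^2 + 48*y + 263

Identify coefficients: p = -8, q = -11, r = -12.
Plug into h(y) = y^3 - p y^2 - 4 r y + (4 p r - q^2):
  h(y) = y^3 - (-8) y^2 - 4*(-12) y + (4*(-8)*(-12) - (-11)^2)
       = y^3 + (8) y^2 + (48) y + (263).
Simplifying: h(y) = y^3 + 8*y^2 + 48*y + 263.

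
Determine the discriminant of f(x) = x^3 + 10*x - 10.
Δ = -6700

For a depressed cubic x^3 + p x + q the discriminant is Δ = -4 p^3 - 27 q^2 = -4*(10)^3 - 27*(-10)^2 = -4000 - 2700 = -6700.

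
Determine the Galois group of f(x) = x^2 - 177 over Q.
Gal(K/Q) = Z/2Z (cyclic of order 2)

x^2 - 177 is irreducible over Q since 177 is not a rational square. The splitting field Q(sqrt(177)) has degree 2 over Q, and its unique nontrivial automorphism is sqrt(177) ↦ -sqrt(177). Hence Gal(Q(sqrt(177))/Q) = Z/2Z.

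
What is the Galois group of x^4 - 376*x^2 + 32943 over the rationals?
Gal(K/Q) = V_4 (Klein four-group, Z/2Z × Z/2Z)

f factors as (x^2 - 237)(x^2 - 139), so the splitting field is K = Q(sqrt(237), sqrt(139)). The elements 237, 139, 32943 are all non-squares in Q, so sqrt(237) and sqrt(139) generate independent quadratic extensions. Thus [K:Q] = 4 and Gal(K/Q) is generated by the two order-2 automorphisms sqrt(237) ↦ -sqrt(237) and sqrt(139) ↦ -sqrt(139), giving V_4.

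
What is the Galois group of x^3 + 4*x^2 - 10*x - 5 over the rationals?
Gal(K/Q) = S_3 (symmetric group of order 6)

Compute the discriminant of x^3 + (4)*x^2 + (-10)*x + (-5): Δ = 9805. Since Δ is not a rational square, the Galois group is not contained in A_3; it must be the full S_3 (irreducibility of the cubic rules out anything smaller).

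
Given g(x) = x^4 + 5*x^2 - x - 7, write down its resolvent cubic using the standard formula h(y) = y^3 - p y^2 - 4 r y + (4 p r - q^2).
h(y) = y^3 - 5*y^2 + 28*y - 141

Identify coefficients: p = 5, q = -1, r = -7.
Plug into h(y) = y^3 - p y^2 - 4 r y + (4 p r - q^2):
  h(y) = y^3 - (5) y^2 - 4*(-7) y + (4*(5)*(-7) - (-1)^2)
       = y^3 + (-5) y^2 + (28) y + (-141).
Simplifying: h(y) = y^3 - 5*y^2 + 28*y - 141.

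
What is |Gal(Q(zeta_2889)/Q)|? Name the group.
|Gal(Q(zeta_2889)/Q)| = phi(2889) = 1908; group ≅ (Z/2889Z)^* ≅ Z/18Z × Z/106Z

The n-th cyclotomic polynomial Φ_2889(x) is the minimal polynomial of zeta_2889 over Q and has degree phi(2889) = 1908. So Q(zeta_2889) is a degree-1908 Galois extension with Galois group (Z/2889Z)^*. By CRT, (Z/2889Z)^* ≅ (Z/27Z)^* × (Z/107Z)^*. Each prime-power unit group is (Z/27Z)^* ≅ Z/18Z; (Z/107Z)^* ≅ Z/106Z. Hence Gal(Q(zeta_2889)/Q) ≅ Z/18Z × Z/106Z.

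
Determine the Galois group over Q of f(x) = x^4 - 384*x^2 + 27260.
Gal(K/Q) = V_4 (Klein four-group, Z/2Z × Z/2Z)

f factors as (x^2 - 94)(x^2 - 290), so the splitting field is K = Q(sqrt(94), sqrt(290)). The elements 94, 290, 27260 are all non-squares in Q, so sqrt(94) and sqrt(290) generate independent quadratic extensions. Thus [K:Q] = 4 and Gal(K/Q) is generated by the two order-2 automorphisms sqrt(94) ↦ -sqrt(94) and sqrt(290) ↦ -sqrt(290), giving V_4.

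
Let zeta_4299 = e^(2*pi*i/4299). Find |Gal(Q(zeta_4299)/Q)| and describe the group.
|Gal(Q(zeta_4299)/Q)| = phi(4299) = 2864; group ≅ (Z/4299Z)^* ≅ Z/2Z × Z/1432Z

The n-th cyclotomic polynomial Φ_4299(x) is the minimal polynomial of zeta_4299 over Q and has degree phi(4299) = 2864. So Q(zeta_4299) is a degree-2864 Galois extension with Galois group (Z/4299Z)^*. By CRT, (Z/4299Z)^* ≅ (Z/3Z)^* × (Z/1433Z)^*. Each prime-power unit group is (Z/3Z)^* ≅ Z/2Z; (Z/1433Z)^* ≅ Z/1432Z. Hence Gal(Q(zeta_4299)/Q) ≅ Z/2Z × Z/1432Z.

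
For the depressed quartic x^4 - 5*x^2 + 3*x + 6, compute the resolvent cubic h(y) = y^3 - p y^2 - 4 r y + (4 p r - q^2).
h(y) = y^3 + 5*y^2 - 24*y - 129

Identify coefficients: p = -5, q = 3, r = 6.
Plug into h(y) = y^3 - p y^2 - 4 r y + (4 p r - q^2):
  h(y) = y^3 - (-5) y^2 - 4*(6) y + (4*(-5)*(6) - (3)^2)
       = y^3 + (5) y^2 + (-24) y + (-129).
Simplifying: h(y) = y^3 + 5*y^2 - 24*y - 129.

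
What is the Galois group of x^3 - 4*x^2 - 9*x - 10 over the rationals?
Gal(K/Q) = S_3 (symmetric group of order 6)

Compute the discriminant of x^3 + (-4)*x^2 + (-9)*x + (-10): Δ = -7528. Since Δ is not a rational square, the Galois group is not contained in A_3; it must be the full S_3 (irreducibility of the cubic rules out anything smaller).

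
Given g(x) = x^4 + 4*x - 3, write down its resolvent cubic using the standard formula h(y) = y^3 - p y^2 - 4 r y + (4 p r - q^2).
h(y) = y^3 + 12*y - 16

Identify coefficients: p = 0, q = 4, r = -3.
Plug into h(y) = y^3 - p y^2 - 4 r y + (4 p r - q^2):
  h(y) = y^3 - (0) y^2 - 4*(-3) y + (4*(0)*(-3) - (4)^2)
       = y^3 + (0) y^2 + (12) y + (-16).
Simplifying: h(y) = y^3 + 12*y - 16.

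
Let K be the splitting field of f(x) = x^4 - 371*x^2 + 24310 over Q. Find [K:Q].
[K:Q] = 4

f factors as (x^2 - 85)(x^2 - 286); the splitting field is K = Q(sqrt(85), sqrt(286)). Since 85, 286, and 24310 are all non-squares in Q, the three subfields Q(sqrt(85)), Q(sqrt(286)), Q(sqrt(24310)) are distinct degree-2 extensions, so [K:Q] = 4 (Klein four Galois group).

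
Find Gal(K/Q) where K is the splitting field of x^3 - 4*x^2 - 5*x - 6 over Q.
Gal(K/Q) = S_3 (symmetric group of order 6)

Compute the discriminant of x^3 + (-4)*x^2 + (-5)*x + (-6): Δ = -3768. Since Δ is not a rational square, the Galois group is not contained in A_3; it must be the full S_3 (irreducibility of the cubic rules out anything smaller).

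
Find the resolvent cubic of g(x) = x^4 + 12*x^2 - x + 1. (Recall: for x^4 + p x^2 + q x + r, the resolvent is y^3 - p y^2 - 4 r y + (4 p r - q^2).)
h(y) = y^3 - 12*y^2 - 4*y + 47

Identify coefficients: p = 12, q = -1, r = 1.
Plug into h(y) = y^3 - p y^2 - 4 r y + (4 p r - q^2):
  h(y) = y^3 - (12) y^2 - 4*(1) y + (4*(12)*(1) - (-1)^2)
       = y^3 + (-12) y^2 + (-4) y + (47).
Simplifying: h(y) = y^3 - 12*y^2 - 4*y + 47.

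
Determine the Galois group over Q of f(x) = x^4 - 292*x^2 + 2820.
Gal(K/Q) = V_4 (Klein four-group, Z/2Z × Z/2Z)

f factors as (x^2 - 282)(x^2 - 10), so the splitting field is K = Q(sqrt(282), sqrt(10)). The elements 282, 10, 2820 are all non-squares in Q, so sqrt(282) and sqrt(10) generate independent quadratic extensions. Thus [K:Q] = 4 and Gal(K/Q) is generated by the two order-2 automorphisms sqrt(282) ↦ -sqrt(282) and sqrt(10) ↦ -sqrt(10), giving V_4.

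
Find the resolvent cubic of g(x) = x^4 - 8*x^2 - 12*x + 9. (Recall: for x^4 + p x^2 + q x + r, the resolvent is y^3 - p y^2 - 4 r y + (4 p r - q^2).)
h(y) = y^3 + 8*y^2 - 36*y - 432

Identify coefficients: p = -8, q = -12, r = 9.
Plug into h(y) = y^3 - p y^2 - 4 r y + (4 p r - q^2):
  h(y) = y^3 - (-8) y^2 - 4*(9) y + (4*(-8)*(9) - (-12)^2)
       = y^3 + (8) y^2 + (-36) y + (-432).
Simplifying: h(y) = y^3 + 8*y^2 - 36*y - 432.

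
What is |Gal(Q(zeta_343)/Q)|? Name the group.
|Gal(Q(zeta_343)/Q)| = phi(343) = 294; group ≅ (Z/343Z)^* ≅ Z/294Z

The n-th cyclotomic polynomial Φ_343(x) is the minimal polynomial of zeta_343 over Q and has degree phi(343) = 294. So Q(zeta_343) is a degree-294 Galois extension with Galois group (Z/343Z)^*. (Z/343Z)^* is cyclic since 343 is an odd prime power (or 4). Hence Gal(Q(zeta_343)/Q) ≅ Z/294Z.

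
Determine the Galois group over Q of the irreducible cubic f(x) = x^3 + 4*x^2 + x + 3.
Gal(K/Q) = S_3 (symmetric group of order 6)

Compute the discriminant of x^3 + (4)*x^2 + (1)*x + (3): Δ = -783. Since Δ is not a rational square, the Galois group is not contained in A_3; it must be the full S_3 (irreducibility of the cubic rules out anything smaller).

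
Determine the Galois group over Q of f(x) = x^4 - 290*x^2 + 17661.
Gal(K/Q) = V_4 (Klein four-group, Z/2Z × Z/2Z)

f factors as (x^2 - 87)(x^2 - 203), so the splitting field is K = Q(sqrt(87), sqrt(203)). The elements 87, 203, 17661 are all non-squares in Q, so sqrt(87) and sqrt(203) generate independent quadratic extensions. Thus [K:Q] = 4 and Gal(K/Q) is generated by the two order-2 automorphisms sqrt(87) ↦ -sqrt(87) and sqrt(203) ↦ -sqrt(203), giving V_4.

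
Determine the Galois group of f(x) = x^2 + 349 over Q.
Gal(K/Q) = Z/2Z (cyclic of order 2)

x^2 + 349 is irreducible over Q since -349 is not a rational square. The splitting field Q(sqrt(-349)) has degree 2 over Q, and its unique nontrivial automorphism is sqrt(-349) ↦ -sqrt(-349). Hence Gal(Q(sqrt(-349))/Q) = Z/2Z.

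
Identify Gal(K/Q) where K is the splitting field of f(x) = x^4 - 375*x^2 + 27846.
Gal(K/Q) = V_4 (Klein four-group, Z/2Z × Z/2Z)

f factors as (x^2 - 102)(x^2 - 273), so the splitting field is K = Q(sqrt(102), sqrt(273)). The elements 102, 273, 27846 are all non-squares in Q, so sqrt(102) and sqrt(273) generate independent quadratic extensions. Thus [K:Q] = 4 and Gal(K/Q) is generated by the two order-2 automorphisms sqrt(102) ↦ -sqrt(102) and sqrt(273) ↦ -sqrt(273), giving V_4.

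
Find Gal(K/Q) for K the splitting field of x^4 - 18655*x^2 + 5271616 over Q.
Gal(K/Q) = Z/2Z (cyclic of order 2)

f factors as (x^2 - 18368)(x^2 - 287), so the splitting field is K = Q(sqrt(18368), sqrt(287)). The squarefree part of 18368 is 287 and the squarefree part of 287 is also 287, so sqrt(18368) and sqrt(287) are both rational multiples of sqrt(287). Hence Q(sqrt(18368)) = Q(sqrt(287)) = Q(sqrt(287)), and the splitting field collapses to a single degree-2 extension with Galois group Z/2Z.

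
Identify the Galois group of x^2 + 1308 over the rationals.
Gal(K/Q) = Z/2Z (cyclic of order 2)

x^2 + 1308 is irreducible over Q since -1308 is not a rational square. The splitting field Q(sqrt(-1308)) has degree 2 over Q, and its unique nontrivial automorphism is sqrt(-1308) ↦ -sqrt(-1308). Hence Gal(Q(sqrt(-1308))/Q) = Z/2Z.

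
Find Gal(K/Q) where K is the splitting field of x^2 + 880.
Gal(K/Q) = Z/2Z (cyclic of order 2)

x^2 + 880 is irreducible over Q since -880 is not a rational square. The splitting field Q(sqrt(-880)) has degree 2 over Q, and its unique nontrivial automorphism is sqrt(-880) ↦ -sqrt(-880). Hence Gal(Q(sqrt(-880))/Q) = Z/2Z.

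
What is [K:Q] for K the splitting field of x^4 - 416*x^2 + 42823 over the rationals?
[K:Q] = 4

f factors as (x^2 - 187)(x^2 - 229); the splitting field is K = Q(sqrt(187), sqrt(229)). Since 187, 229, and 42823 are all non-squares in Q, the three subfields Q(sqrt(187)), Q(sqrt(229)), Q(sqrt(42823)) are distinct degree-2 extensions, so [K:Q] = 4 (Klein four Galois group).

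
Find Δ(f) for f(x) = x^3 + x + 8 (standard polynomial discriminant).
Δ = -1732

For x^3 + a x^2 + b x + c the discriminant is Δ = 18 a b c - 4 a^3 c + a^2 b^2 - 4 b^3 - 27 c^2.
Plug a = 0, b = 1, c = 8:
  18*(0)*(1)*(8) - 4*(0)^3*(8) + (0)^2*(1)^2 - 4*(1)^3 - 27*(8)^2
  = 0 + (0) + 0 + (-4) + (-1728)
  = -1732.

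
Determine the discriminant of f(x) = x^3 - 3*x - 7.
Δ = -1215

For a depressed cubic x^3 + p x + q the discriminant is Δ = -4 p^3 - 27 q^2 = -4*(-3)^3 - 27*(-7)^2 = 108 - 1323 = -1215.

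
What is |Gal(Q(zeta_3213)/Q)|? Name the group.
|Gal(Q(zeta_3213)/Q)| = phi(3213) = 1728; group ≅ (Z/3213Z)^* ≅ Z/6Z × Z/16Z × Z/18Z

The n-th cyclotomic polynomial Φ_3213(x) is the minimal polynomial of zeta_3213 over Q and has degree phi(3213) = 1728. So Q(zeta_3213) is a degree-1728 Galois extension with Galois group (Z/3213Z)^*. By CRT, (Z/3213Z)^* ≅ (Z/27Z)^* × (Z/7Z)^* × (Z/17Z)^*. Each prime-power unit group is (Z/27Z)^* ≅ Z/18Z; (Z/7Z)^* ≅ Z/6Z; (Z/17Z)^* ≅ Z/16Z. Hence Gal(Q(zeta_3213)/Q) ≅ Z/6Z × Z/16Z × Z/18Z.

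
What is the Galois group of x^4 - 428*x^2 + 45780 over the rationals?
Gal(K/Q) = V_4 (Klein four-group, Z/2Z × Z/2Z)

f factors as (x^2 - 210)(x^2 - 218), so the splitting field is K = Q(sqrt(210), sqrt(218)). The elements 210, 218, 45780 are all non-squares in Q, so sqrt(210) and sqrt(218) generate independent quadratic extensions. Thus [K:Q] = 4 and Gal(K/Q) is generated by the two order-2 automorphisms sqrt(210) ↦ -sqrt(210) and sqrt(218) ↦ -sqrt(218), giving V_4.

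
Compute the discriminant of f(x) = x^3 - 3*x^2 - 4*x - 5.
Δ = -1895

For x^3 + a x^2 + b x + c the discriminant is Δ = 18 a b c - 4 a^3 c + a^2 b^2 - 4 b^3 - 27 c^2.
Plug a = -3, b = -4, c = -5:
  18*(-3)*(-4)*(-5) - 4*(-3)^3*(-5) + (-3)^2*(-4)^2 - 4*(-4)^3 - 27*(-5)^2
  = -1080 + (-540) + 144 + (256) + (-675)
  = -1895.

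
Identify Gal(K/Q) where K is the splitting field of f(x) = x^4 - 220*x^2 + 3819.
Gal(K/Q) = V_4 (Klein four-group, Z/2Z × Z/2Z)

f factors as (x^2 - 19)(x^2 - 201), so the splitting field is K = Q(sqrt(19), sqrt(201)). The elements 19, 201, 3819 are all non-squares in Q, so sqrt(19) and sqrt(201) generate independent quadratic extensions. Thus [K:Q] = 4 and Gal(K/Q) is generated by the two order-2 automorphisms sqrt(19) ↦ -sqrt(19) and sqrt(201) ↦ -sqrt(201), giving V_4.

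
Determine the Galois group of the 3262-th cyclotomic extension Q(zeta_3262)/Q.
|Gal(Q(zeta_3262)/Q)| = phi(3262) = 1392; group ≅ (Z/3262Z)^* ≅ Z/6Z × Z/232Z

The n-th cyclotomic polynomial Φ_3262(x) is the minimal polynomial of zeta_3262 over Q and has degree phi(3262) = 1392. So Q(zeta_3262) is a degree-1392 Galois extension with Galois group (Z/3262Z)^*. By CRT, (Z/3262Z)^* ≅ (Z/2Z)^* × (Z/7Z)^* × (Z/233Z)^*. Each prime-power unit group is (Z/2Z)^* ≅ trivial group (order 1); (Z/7Z)^* ≅ Z/6Z; (Z/233Z)^* ≅ Z/232Z. Hence Gal(Q(zeta_3262)/Q) ≅ Z/6Z × Z/232Z.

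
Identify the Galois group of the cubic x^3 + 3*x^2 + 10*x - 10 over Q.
Gal(K/Q) = S_3 (symmetric group of order 6)

Compute the discriminant of x^3 + (3)*x^2 + (10)*x + (-10): Δ = -10120. Since Δ is not a rational square, the Galois group is not contained in A_3; it must be the full S_3 (irreducibility of the cubic rules out anything smaller).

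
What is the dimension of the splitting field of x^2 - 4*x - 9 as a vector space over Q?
[K:Q] = 2

The discriminant of x^2 + (-4)*x + (-9) is b^2 - 4c = 16 - (-36) = 52. Since 52 is not a perfect square in Q, the polynomial is irreducible over Q. Its two roots generate a degree-2 extension, so [K:Q] = 2.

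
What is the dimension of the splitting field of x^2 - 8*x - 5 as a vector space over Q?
[K:Q] = 2

The discriminant of x^2 + (-8)*x + (-5) is b^2 - 4c = 64 - (-20) = 84. Since 84 is not a perfect square in Q, the polynomial is irreducible over Q. Its two roots generate a degree-2 extension, so [K:Q] = 2.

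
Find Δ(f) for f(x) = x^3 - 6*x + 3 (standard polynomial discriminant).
Δ = 621

For a depressed cubic x^3 + p x + q the discriminant is Δ = -4 p^3 - 27 q^2 = -4*(-6)^3 - 27*(3)^2 = 864 - 243 = 621.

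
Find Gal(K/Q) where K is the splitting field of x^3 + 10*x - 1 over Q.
Gal(K/Q) = S_3 (symmetric group of order 6)

Compute the discriminant of x^3 + (0)*x^2 + (10)*x + (-1): Δ = -4027. Since Δ is not a rational square, the Galois group is not contained in A_3; it must be the full S_3 (irreducibility of the cubic rules out anything smaller).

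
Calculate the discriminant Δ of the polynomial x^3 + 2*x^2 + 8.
Δ = -1984

For x^3 + a x^2 + b x + c the discriminant is Δ = 18 a b c - 4 a^3 c + a^2 b^2 - 4 b^3 - 27 c^2.
Plug a = 2, b = 0, c = 8:
  18*(2)*(0)*(8) - 4*(2)^3*(8) + (2)^2*(0)^2 - 4*(0)^3 - 27*(8)^2
  = 0 + (-256) + 0 + (0) + (-1728)
  = -1984.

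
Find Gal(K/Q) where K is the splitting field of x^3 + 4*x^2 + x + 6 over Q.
Gal(K/Q) = S_3 (symmetric group of order 6)

Compute the discriminant of x^3 + (4)*x^2 + (1)*x + (6): Δ = -2064. Since Δ is not a rational square, the Galois group is not contained in A_3; it must be the full S_3 (irreducibility of the cubic rules out anything smaller).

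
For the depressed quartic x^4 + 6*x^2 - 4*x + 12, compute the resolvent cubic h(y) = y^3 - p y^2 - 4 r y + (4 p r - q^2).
h(y) = y^3 - 6*y^2 - 48*y + 272

Identify coefficients: p = 6, q = -4, r = 12.
Plug into h(y) = y^3 - p y^2 - 4 r y + (4 p r - q^2):
  h(y) = y^3 - (6) y^2 - 4*(12) y + (4*(6)*(12) - (-4)^2)
       = y^3 + (-6) y^2 + (-48) y + (272).
Simplifying: h(y) = y^3 - 6*y^2 - 48*y + 272.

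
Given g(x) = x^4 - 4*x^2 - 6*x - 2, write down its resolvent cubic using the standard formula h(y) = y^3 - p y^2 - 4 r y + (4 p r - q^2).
h(y) = y^3 + 4*y^2 + 8*y - 4

Identify coefficients: p = -4, q = -6, r = -2.
Plug into h(y) = y^3 - p y^2 - 4 r y + (4 p r - q^2):
  h(y) = y^3 - (-4) y^2 - 4*(-2) y + (4*(-4)*(-2) - (-6)^2)
       = y^3 + (4) y^2 + (8) y + (-4).
Simplifying: h(y) = y^3 + 4*y^2 + 8*y - 4.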